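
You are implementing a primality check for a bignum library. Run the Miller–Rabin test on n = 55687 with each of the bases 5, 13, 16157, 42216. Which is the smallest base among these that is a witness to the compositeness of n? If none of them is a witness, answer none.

5

n − 1 = 55686 = 2^1 · 27843, so s = 1 and d = 27843.
Base 5: x_0 = 5^27843 mod 55687 = 44628. x_0 ∉ {1, 55686} and s = 1, so 5 is a Miller–Rabin witness and 55687 is composite.
Base 13: x_0 = 13^27843 mod 55687 = 21536. x_0 ∉ {1, 55686} and s = 1, so 13 is a Miller–Rabin witness and 55687 is composite.
Base 16157: x_0 = 16157^27843 mod 55687 = 27826. x_0 ∉ {1, 55686} and s = 1, so 16157 is a Miller–Rabin witness and 55687 is composite.
Base 42216: x_0 = 42216^27843 mod 55687 = 44557. x_0 ∉ {1, 55686} and s = 1, so 42216 is a Miller–Rabin witness and 55687 is composite.
The smallest witness among the given bases is 5.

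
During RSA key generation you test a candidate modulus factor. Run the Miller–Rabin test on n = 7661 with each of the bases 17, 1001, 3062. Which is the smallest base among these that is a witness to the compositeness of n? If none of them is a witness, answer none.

17

n − 1 = 7660 = 2^2 · 1915, so s = 2 and d = 1915.
Base 17: x_0 = 17^1915 mod 7661 = 3727. x_0 is neither 1 nor 7660, so continue squaring. x_1 = 3727^2 mod 7661 = 1136. Reached i = s−1 = 1 without hitting −1: 17 is a Miller–Rabin witness and 7661 is composite.
Base 1001: x_0 = 1001^1915 mod 7661 = 2392. x_0 is neither 1 nor 7660, so continue squaring. x_1 = 2392^2 mod 7661 = 6558. Reached i = s−1 = 1 without hitting −1: 1001 is a Miller–Rabin witness and 7661 is composite.
Base 3062: x_0 = 3062^1915 mod 7661 = 3251. x_0 is neither 1 nor 7660, so continue squaring. x_1 = 3251^2 mod 7661 = 4482. Reached i = s−1 = 1 without hitting −1: 3062 is a Miller–Rabin witness and 7661 is composite.
The smallest witness among the given bases is 17.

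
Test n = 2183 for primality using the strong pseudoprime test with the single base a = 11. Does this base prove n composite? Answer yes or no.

yes

n − 1 = 2182 = 2^1 · 1091, so s = 1 and d = 1091.
Repeated squaring mod 2183: 11^1 ≡ 11, 11^2 ≡ 121, 11^4 ≡ 1543, 11^8 ≡ 1379, 11^16 ≡ 248, 11^32 ≡ 380, 11^64 ≡ 322, 11^128 ≡ 1083, 11^256 ≡ 618, 11^512 ≡ 2082, 11^1024 ≡ 1469.
1091 = 1024 + 64 + 2 + 1, so 11^1091 ≡ 1469·322·121·11 ≡ 1026 (mod 2183).
x_0 = 11^1091 mod 2183 = 1026.
x_0 ∉ {1, 2182} and s = 1, so 11 is a Miller–Rabin witness and 2183 is composite.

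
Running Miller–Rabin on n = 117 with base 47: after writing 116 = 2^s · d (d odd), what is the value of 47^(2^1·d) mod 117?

25

n − 1 = 116 = 2^2 · 29, so s = 2 and d = 29.
Repeated squaring mod 117: 47^1 ≡ 47, 47^2 ≡ 103, 47^4 ≡ 79, 47^8 ≡ 40, 47^16 ≡ 79.
29 = 16 + 8 + 4 + 1, so 47^29 ≡ 79·40·79·47 ≡ 86 (mod 117).
x_0 = 86.
x_1 = 86^2 mod 117 = 25.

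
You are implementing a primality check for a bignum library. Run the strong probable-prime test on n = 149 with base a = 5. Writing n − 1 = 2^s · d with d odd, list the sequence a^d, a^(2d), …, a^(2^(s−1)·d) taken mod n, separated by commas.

n − 1 = 148 = 2^2 · 37, so s = 2 and d = 37.
x_0 = 5^37 mod 149 = 1.
x_1 = 1^2 mod 149 = 1.

1, 1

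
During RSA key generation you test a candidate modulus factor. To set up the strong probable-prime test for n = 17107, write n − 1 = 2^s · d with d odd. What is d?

Halving: 17106 → 8553; 8553 is odd.
So 17106 = 2^1 · 8553.

8553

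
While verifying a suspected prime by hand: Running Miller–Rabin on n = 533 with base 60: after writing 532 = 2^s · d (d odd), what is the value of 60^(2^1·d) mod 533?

389

n − 1 = 532 = 2^2 · 133, so s = 2 and d = 133.
x_0 = 60^133 mod 533 = 138.
x_1 = 138^2 mod 533 = 389.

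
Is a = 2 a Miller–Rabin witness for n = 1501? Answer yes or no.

yes

n − 1 = 1500 = 2^2 · 375, so s = 2 and d = 375.
Repeated squaring mod 1501: 2^1 ≡ 2, 2^2 ≡ 4, 2^4 ≡ 16, 2^8 ≡ 256, 2^16 ≡ 993, 2^32 ≡ 1393, 2^64 ≡ 1157, 2^128 ≡ 1258, 2^256 ≡ 510.
375 = 256 + 64 + 32 + 16 + 4 + 2 + 1, so 2^375 ≡ 510·1157·1393·993·16·4·2 ≡ 1171 (mod 1501).
x_0 = 2^375 mod 1501 = 1171.
x_0 is neither 1 nor 1500, so continue squaring.
x_1 = 1171^2 mod 1501 = 828.
Reached i = s−1 = 1 without hitting −1: 2 is a Miller–Rabin witness and 1501 is composite.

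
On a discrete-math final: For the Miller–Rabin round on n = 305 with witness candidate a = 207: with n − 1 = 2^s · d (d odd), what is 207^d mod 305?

n − 1 = 304 = 2^4 · 19, so s = 4 and d = 19.
207^19 mod 305 = 28.

28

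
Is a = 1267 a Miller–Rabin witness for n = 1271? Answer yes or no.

n − 1 = 1270 = 2^1 · 635, so s = 1 and d = 635.
By repeated squaring, 1267^635 ≡ 247 (mod 1271).
x_0 = 1267^635 mod 1271 = 247.
x_0 ∉ {1, 1270} and s = 1, so 1267 is a Miller–Rabin witness and 1271 is composite.

yes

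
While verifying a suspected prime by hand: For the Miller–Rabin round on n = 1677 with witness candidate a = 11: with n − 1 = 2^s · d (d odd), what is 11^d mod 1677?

n − 1 = 1676 = 2^2 · 419, so s = 2 and d = 419.
Repeated squaring mod 1677: 11^1 ≡ 11, 11^2 ≡ 121, 11^4 ≡ 1225, 11^8 ≡ 1387, 11^16 ≡ 250, 11^32 ≡ 451, 11^64 ≡ 484, 11^128 ≡ 1153, 11^256 ≡ 1225.
419 = 256 + 128 + 32 + 2 + 1, so 11^419 ≡ 1225·1153·451·121·11 ≡ 305 (mod 1677).

305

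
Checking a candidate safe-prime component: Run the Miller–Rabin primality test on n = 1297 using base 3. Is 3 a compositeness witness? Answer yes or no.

n − 1 = 1296 = 2^4 · 81, so s = 4 and d = 81.
By repeated squaring, 3^81 ≡ 1296 (mod 1297).
x_0 = 3^81 mod 1297 = 1296.
x_0 = 1296 ≡ −1, so 3 is not a witness.

no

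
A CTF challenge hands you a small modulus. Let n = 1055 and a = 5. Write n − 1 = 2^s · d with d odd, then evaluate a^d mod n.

n − 1 = 1054 = 2^1 · 527, so s = 1 and d = 527.
5^527 mod 1055 = 25.

25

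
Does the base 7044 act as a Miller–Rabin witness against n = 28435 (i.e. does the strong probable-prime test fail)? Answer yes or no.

yes

n − 1 = 28434 = 2^1 · 14217, so s = 1 and d = 14217.
x_0 = 7044^14217 mod 28435 = 8244.
x_0 ∉ {1, 28434} and s = 1, so 7044 is a Miller–Rabin witness and 28435 is composite.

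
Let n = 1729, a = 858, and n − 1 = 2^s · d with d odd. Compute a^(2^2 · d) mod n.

533

n − 1 = 1728 = 2^6 · 27, so s = 6 and d = 27.
Repeated squaring mod 1729: 858^1 ≡ 858, 858^2 ≡ 1339, 858^4 ≡ 1677, 858^8 ≡ 975, 858^16 ≡ 1404.
27 = 16 + 8 + 2 + 1, so 858^27 ≡ 1404·975·1339·858 ≡ 1443 (mod 1729).
x_0 = 1443.
x_1 = 1443^2 mod 1729 = 533.
x_2 = 533^2 mod 1729 = 533.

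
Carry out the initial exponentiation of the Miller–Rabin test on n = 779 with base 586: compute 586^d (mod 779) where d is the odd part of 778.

n − 1 = 778 = 2^1 · 389, so s = 1 and d = 389.
By repeated squaring, 586^389 ≡ 522 (mod 779).

522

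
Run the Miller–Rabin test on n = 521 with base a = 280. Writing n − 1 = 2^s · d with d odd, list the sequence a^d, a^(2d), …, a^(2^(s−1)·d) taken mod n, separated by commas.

315, 235, 520

n − 1 = 520 = 2^3 · 65, so s = 3 and d = 65.
x_0 = 280^65 mod 521 = 315.
x_1 = 315^2 mod 521 = 235.
x_2 = 235^2 mod 521 = 520.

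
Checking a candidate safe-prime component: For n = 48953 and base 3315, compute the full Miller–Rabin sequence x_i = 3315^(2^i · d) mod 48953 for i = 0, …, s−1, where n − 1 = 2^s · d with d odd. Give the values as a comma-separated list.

1, 1, 1

n − 1 = 48952 = 2^3 · 6119, so s = 3 and d = 6119.
x_0 = 3315^6119 mod 48953 = 1.
x_1 = 1^2 mod 48953 = 1.
x_2 = 1^2 mod 48953 = 1.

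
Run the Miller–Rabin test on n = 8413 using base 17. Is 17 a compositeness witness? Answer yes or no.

yes

n − 1 = 8412 = 2^2 · 2103, so s = 2 and d = 2103.
x_0 = 17^2103 mod 8413 = 4869.
x_0 is neither 1 nor 8412, so continue squaring.
x_1 = 4869^2 mod 8413 = 7740.
Reached i = s−1 = 1 without hitting −1: 17 is a Miller–Rabin witness and 8413 is composite.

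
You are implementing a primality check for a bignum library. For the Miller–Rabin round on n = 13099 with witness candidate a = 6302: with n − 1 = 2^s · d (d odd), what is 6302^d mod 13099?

13098

n − 1 = 13098 = 2^1 · 6549, so s = 1 and d = 6549.
6302^6549 mod 13099 = 13098.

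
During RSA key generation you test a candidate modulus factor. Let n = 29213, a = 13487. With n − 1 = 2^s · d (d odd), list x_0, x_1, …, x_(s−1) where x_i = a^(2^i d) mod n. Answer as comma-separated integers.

n − 1 = 29212 = 2^2 · 7303, so s = 2 and d = 7303.
x_0 = 13487^7303 mod 29213 = 1935.
x_1 = 1935^2 mod 29213 = 4961.

1935, 4961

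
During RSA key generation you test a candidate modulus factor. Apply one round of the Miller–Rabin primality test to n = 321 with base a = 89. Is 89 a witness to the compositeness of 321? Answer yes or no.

n − 1 = 320 = 2^6 · 5, so s = 6 and d = 5.
x_0 = 89^5 mod 321 = 266.
x_0 is neither 1 nor 320, so continue squaring.
x_1 = 266^2 mod 321 = 136.
x_2 = 136^2 mod 321 = 199.
x_3 = 199^2 mod 321 = 118.
x_4 = 118^2 mod 321 = 121.
x_5 = 121^2 mod 321 = 196.
Reached i = s−1 = 5 without hitting −1: 89 is a Miller–Rabin witness and 321 is composite.

yes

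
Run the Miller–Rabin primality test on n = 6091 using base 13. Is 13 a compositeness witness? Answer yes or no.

n − 1 = 6090 = 2^1 · 3045, so s = 1 and d = 3045.
x_0 = 13^3045 mod 6091 = 6090.
x_0 = 6090 ≡ −1, so 13 is not a witness.

no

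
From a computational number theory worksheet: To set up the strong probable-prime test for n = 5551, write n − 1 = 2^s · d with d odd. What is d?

2775

Halving: 5550 → 2775; 2775 is odd.
So 5550 = 2^1 · 2775.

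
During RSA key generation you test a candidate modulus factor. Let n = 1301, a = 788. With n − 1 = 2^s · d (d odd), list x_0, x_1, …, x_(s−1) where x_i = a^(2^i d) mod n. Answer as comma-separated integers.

n − 1 = 1300 = 2^2 · 325, so s = 2 and d = 325.
x_0 = 788^325 mod 1301 = 1250.
x_1 = 1250^2 mod 1301 = 1300.

1250, 1300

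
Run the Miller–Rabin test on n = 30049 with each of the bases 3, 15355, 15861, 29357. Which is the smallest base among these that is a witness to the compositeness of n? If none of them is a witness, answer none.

3

n − 1 = 30048 = 2^5 · 939, so s = 5 and d = 939.
Base 3: x_0 = 3^939 mod 30049 = 8865. x_0 is neither 1 nor 30048, so continue squaring. x_1 = 8865^2 mod 30049 = 10090. x_2 = 10090^2 mod 30049 = 2088. x_3 = 2088^2 mod 30049 = 2639. x_4 = 2639^2 mod 30049 = 23002. Reached i = s−1 = 4 without hitting −1: 3 is a Miller–Rabin witness and 30049 is composite.
Base 15355: x_0 = 15355^939 mod 30049 = 18846. x_0 is neither 1 nor 30048, so continue squaring. x_1 = 18846^2 mod 30049 = 22585. x_2 = 22585^2 mod 30049 = 450. x_3 = 450^2 mod 30049 = 22206. x_4 = 22206^2 mod 30049 = 2346. Reached i = s−1 = 4 without hitting −1: 15355 is a Miller–Rabin witness and 30049 is composite.
Base 15861: x_0 = 15861^939 mod 30049 = 14467. x_0 is neither 1 nor 30048, so continue squaring. x_1 = 14467^2 mod 30049 = 2804. x_2 = 2804^2 mod 30049 = 19627. x_3 = 19627^2 mod 30049 = 20998. x_4 = 20998^2 mod 30049 = 7027. Reached i = s−1 = 4 without hitting −1: 15861 is a Miller–Rabin witness and 30049 is composite.
Base 29357: x_0 = 29357^939 mod 30049 = 19331. x_0 is neither 1 nor 30048, so continue squaring. x_1 = 19331^2 mod 30049 = 28246. x_2 = 28246^2 mod 30049 = 5517. x_3 = 5517^2 mod 30049 = 27701. x_4 = 27701^2 mod 30049 = 14137. Reached i = s−1 = 4 without hitting −1: 29357 is a Miller–Rabin witness and 30049 is composite.
The smallest witness among the given bases is 3.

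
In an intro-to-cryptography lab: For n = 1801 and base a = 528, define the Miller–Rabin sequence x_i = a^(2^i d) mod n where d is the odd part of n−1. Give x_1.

824

n − 1 = 1800 = 2^3 · 225, so s = 3 and d = 225.
By repeated squaring, 528^225 ≡ 1277 (mod 1801).
x_0 = 1277.
x_1 = 1277^2 mod 1801 = 824.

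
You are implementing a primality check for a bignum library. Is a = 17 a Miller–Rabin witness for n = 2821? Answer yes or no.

n − 1 = 2820 = 2^2 · 705, so s = 2 and d = 705.
Repeated squaring mod 2821: 17^1 ≡ 17, 17^2 ≡ 289, 17^4 ≡ 1712, 17^8 ≡ 2746, 17^16 ≡ 2804, 17^32 ≡ 289, 17^64 ≡ 1712, 17^128 ≡ 2746, 17^256 ≡ 2804, 17^512 ≡ 289.
705 = 512 + 128 + 64 + 1, so 17^705 ≡ 289·2746·1712·17 ≡ 2820 (mod 2821).
x_0 = 17^705 mod 2821 = 2820.
x_0 = 2820 ≡ −1, so 17 is not a witness.

no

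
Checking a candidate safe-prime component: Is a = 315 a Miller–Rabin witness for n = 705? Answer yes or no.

yes

n − 1 = 704 = 2^6 · 11, so s = 6 and d = 11.
x_0 = 315^11 mod 705 = 15.
x_0 is neither 1 nor 704, so continue squaring.
x_1 = 15^2 mod 705 = 225.
x_2 = 225^2 mod 705 = 570.
x_3 = 570^2 mod 705 = 600.
x_4 = 600^2 mod 705 = 450.
x_5 = 450^2 mod 705 = 165.
Reached i = s−1 = 5 without hitting −1: 315 is a Miller–Rabin witness and 705 is composite.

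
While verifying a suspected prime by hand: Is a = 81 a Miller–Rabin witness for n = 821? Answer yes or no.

no

n − 1 = 820 = 2^2 · 205, so s = 2 and d = 205.
x_0 = 81^205 mod 821 = 1.
x_0 = 1, so 81 is not a witness.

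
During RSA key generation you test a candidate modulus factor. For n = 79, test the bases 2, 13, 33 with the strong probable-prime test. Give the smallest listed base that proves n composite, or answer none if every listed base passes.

none

n − 1 = 78 = 2^1 · 39, so s = 1 and d = 39.
Base 2: x_0 = 2^39 mod 79 = 1. x_0 = 1, so 2 is not a witness.
Base 13: x_0 = 13^39 mod 79 = 1. x_0 = 1, so 13 is not a witness.
Base 33: x_0 = 33^39 mod 79 = 78. x_0 = 78 ≡ −1, so 33 is not a witness.
No listed base is a witness for 79.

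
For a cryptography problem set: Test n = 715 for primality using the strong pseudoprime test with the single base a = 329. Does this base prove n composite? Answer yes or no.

n − 1 = 714 = 2^1 · 357, so s = 1 and d = 357.
Repeated squaring mod 715: 329^1 ≡ 329, 329^2 ≡ 276, 329^4 ≡ 386, 329^8 ≡ 276, 329^16 ≡ 386, 329^32 ≡ 276, 329^64 ≡ 386, 329^128 ≡ 276, 329^256 ≡ 386.
357 = 256 + 64 + 32 + 4 + 1, so 329^357 ≡ 386·386·276·386·329 ≡ 714 (mod 715).
x_0 = 329^357 mod 715 = 714.
x_0 = 714 ≡ −1, so 329 is not a witness.

no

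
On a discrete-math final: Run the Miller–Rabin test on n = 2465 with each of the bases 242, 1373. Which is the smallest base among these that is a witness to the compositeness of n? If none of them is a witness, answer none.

none

n − 1 = 2464 = 2^5 · 77, so s = 5 and d = 77.
Base 242: x_0 = 242^77 mod 2465 = 157. x_0 is neither 1 nor 2464, so continue squaring. x_1 = 157^2 mod 2465 = 2464. x_1 ≡ −1, so 242 is not a witness.
Base 1373: x_0 = 1373^77 mod 2465 = 1288. x_0 is neither 1 nor 2464, so continue squaring. x_1 = 1288^2 mod 2465 = 2464. x_1 ≡ −1, so 1373 is not a witness.
No listed base is a witness for 2465.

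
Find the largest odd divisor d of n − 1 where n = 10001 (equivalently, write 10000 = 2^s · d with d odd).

625

Halving: 10000 → 5000 → 2500 → 1250 → 625; 625 is odd.
So 10000 = 2^4 · 625.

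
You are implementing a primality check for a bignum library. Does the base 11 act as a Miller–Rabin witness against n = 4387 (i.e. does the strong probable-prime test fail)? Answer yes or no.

yes

n − 1 = 4386 = 2^1 · 2193, so s = 1 and d = 2193.
Repeated squaring mod 4387: 11^1 ≡ 11, 11^2 ≡ 121, 11^4 ≡ 1480, 11^8 ≡ 1287, 11^16 ≡ 2470, 11^32 ≡ 2970, 11^64 ≡ 3030, 11^128 ≡ 3296, 11^256 ≡ 1404, 11^512 ≡ 1453, 11^1024 ≡ 1062, 11^2048 ≡ 385.
2193 = 2048 + 128 + 16 + 1, so 11^2193 ≡ 385·3296·2470·11 ≡ 4011 (mod 4387).
x_0 = 11^2193 mod 4387 = 4011.
x_0 ∉ {1, 4386} and s = 1, so 11 is a Miller–Rabin witness and 4387 is composite.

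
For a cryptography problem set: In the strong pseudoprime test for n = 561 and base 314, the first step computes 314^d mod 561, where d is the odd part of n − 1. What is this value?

n − 1 = 560 = 2^4 · 35, so s = 4 and d = 35.
314^35 mod 561 = 461.

461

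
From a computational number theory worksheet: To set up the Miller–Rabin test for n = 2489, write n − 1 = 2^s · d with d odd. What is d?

Halving: 2488 → 1244 → 622 → 311; 311 is odd.
So 2488 = 2^3 · 311.

311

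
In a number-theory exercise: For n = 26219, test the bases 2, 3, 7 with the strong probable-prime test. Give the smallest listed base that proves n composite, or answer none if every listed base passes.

n − 1 = 26218 = 2^1 · 13109, so s = 1 and d = 13109.
Base 2: x_0 = 2^13109 mod 26219 = 12906. x_0 ∉ {1, 26218} and s = 1, so 2 is a Miller–Rabin witness and 26219 is composite.
Base 3: x_0 = 3^13109 mod 26219 = 14373. x_0 ∉ {1, 26218} and s = 1, so 3 is a Miller–Rabin witness and 26219 is composite.
Base 7: x_0 = 7^13109 mod 26219 = 20104. x_0 ∉ {1, 26218} and s = 1, so 7 is a Miller–Rabin witness and 26219 is composite.
The smallest witness among the given bases is 2.

2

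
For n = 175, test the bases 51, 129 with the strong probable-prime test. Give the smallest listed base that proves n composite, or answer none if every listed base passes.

n − 1 = 174 = 2^1 · 87, so s = 1 and d = 87.
Base 51: x_0 = 51^87 mod 175 = 1. x_0 = 1, so 51 is not a witness.
Base 129: x_0 = 129^87 mod 175 = 34. x_0 ∉ {1, 174} and s = 1, so 129 is a Miller–Rabin witness and 175 is composite.
The smallest witness among the given bases is 129.

129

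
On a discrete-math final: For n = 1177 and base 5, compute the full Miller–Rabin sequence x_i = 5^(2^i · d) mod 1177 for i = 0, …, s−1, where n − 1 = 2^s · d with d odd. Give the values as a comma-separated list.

630, 251, 620

n − 1 = 1176 = 2^3 · 147, so s = 3 and d = 147.
x_0 = 5^147 mod 1177 = 630.
x_1 = 630^2 mod 1177 = 251.
x_2 = 251^2 mod 1177 = 620.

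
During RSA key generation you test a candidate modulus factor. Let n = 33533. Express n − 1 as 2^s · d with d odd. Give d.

8383

Halving: 33532 → 16766 → 8383; 8383 is odd.
So 33532 = 2^2 · 8383.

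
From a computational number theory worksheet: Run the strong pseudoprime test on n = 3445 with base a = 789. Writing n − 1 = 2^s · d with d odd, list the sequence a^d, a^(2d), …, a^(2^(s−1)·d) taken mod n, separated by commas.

1639, 2666

n − 1 = 3444 = 2^2 · 861, so s = 2 and d = 861.
x_0 = 789^861 mod 3445 = 1639.
x_1 = 1639^2 mod 3445 = 2666.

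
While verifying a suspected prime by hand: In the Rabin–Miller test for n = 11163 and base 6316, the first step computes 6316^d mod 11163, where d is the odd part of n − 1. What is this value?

94

n − 1 = 11162 = 2^1 · 5581, so s = 1 and d = 5581.
6316^5581 mod 11163 = 94.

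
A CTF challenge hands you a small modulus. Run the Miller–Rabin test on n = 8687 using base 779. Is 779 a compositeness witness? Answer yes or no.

n − 1 = 8686 = 2^1 · 4343, so s = 1 and d = 4343.
By repeated squaring, 779^4343 ≡ 6500 (mod 8687).
x_0 = 779^4343 mod 8687 = 6500.
x_0 ∉ {1, 8686} and s = 1, so 779 is a Miller–Rabin witness and 8687 is composite.

yes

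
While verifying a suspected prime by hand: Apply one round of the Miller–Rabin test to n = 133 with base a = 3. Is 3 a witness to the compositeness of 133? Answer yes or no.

yes

n − 1 = 132 = 2^2 · 33, so s = 2 and d = 33.
Repeated squaring mod 133: 3^1 ≡ 3, 3^2 ≡ 9, 3^4 ≡ 81, 3^8 ≡ 44, 3^16 ≡ 74, 3^32 ≡ 23.
33 = 32 + 1, so 3^33 ≡ 23·3 ≡ 69 (mod 133).
x_0 = 3^33 mod 133 = 69.
x_0 is neither 1 nor 132, so continue squaring.
x_1 = 69^2 mod 133 = 106.
Reached i = s−1 = 1 without hitting −1: 3 is a Miller–Rabin witness and 133 is composite.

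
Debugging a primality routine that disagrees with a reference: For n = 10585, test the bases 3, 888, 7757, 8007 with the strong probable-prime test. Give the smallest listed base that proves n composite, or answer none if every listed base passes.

none

n − 1 = 10584 = 2^3 · 1323, so s = 3 and d = 1323.
Base 3: x_0 = 3^1323 mod 10585 = 8422. x_0 is neither 1 nor 10584, so continue squaring. x_1 = 8422^2 mod 10585 = 10584. x_1 ≡ −1, so 3 is not a witness.
Base 888: x_0 = 888^1323 mod 10585 = 9152. x_0 is neither 1 nor 10584, so continue squaring. x_1 = 9152^2 mod 10585 = 10584. x_1 ≡ −1, so 888 is not a witness.
Base 7757: x_0 = 7757^1323 mod 10585 = 4188. x_0 is neither 1 nor 10584, so continue squaring. x_1 = 4188^2 mod 10585 = 10584. x_1 ≡ −1, so 7757 is not a witness.
Base 8007: x_0 = 8007^1323 mod 10585 = 1433. x_0 is neither 1 nor 10584, so continue squaring. x_1 = 1433^2 mod 10585 = 10584. x_1 ≡ −1, so 8007 is not a witness.
No listed base is a witness for 10585.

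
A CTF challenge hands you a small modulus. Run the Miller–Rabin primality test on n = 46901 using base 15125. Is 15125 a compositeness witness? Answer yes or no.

n − 1 = 46900 = 2^2 · 11725, so s = 2 and d = 11725.
x_0 = 15125^11725 mod 46901 = 1.
x_0 = 1, so 15125 is not a witness.

no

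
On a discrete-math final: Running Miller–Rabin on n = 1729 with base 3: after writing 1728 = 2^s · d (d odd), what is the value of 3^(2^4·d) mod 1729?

1

n − 1 = 1728 = 2^6 · 27, so s = 6 and d = 27.
By repeated squaring, 3^27 ≡ 664 (mod 1729).
x_0 = 664.
x_1 = 664^2 mod 1729 = 1.
x_2 = 1^2 mod 1729 = 1.
x_3 = 1^2 mod 1729 = 1.
x_4 = 1^2 mod 1729 = 1.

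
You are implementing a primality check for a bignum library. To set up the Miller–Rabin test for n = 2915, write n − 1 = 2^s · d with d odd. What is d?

1457

Halving: 2914 → 1457; 1457 is odd.
So 2914 = 2^1 · 1457.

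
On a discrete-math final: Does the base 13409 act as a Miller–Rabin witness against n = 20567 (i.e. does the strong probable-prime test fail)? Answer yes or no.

no

n − 1 = 20566 = 2^1 · 10283, so s = 1 and d = 10283.
x_0 = 13409^10283 mod 20567 = 20566.
x_0 = 20566 ≡ −1, so 13409 is not a witness.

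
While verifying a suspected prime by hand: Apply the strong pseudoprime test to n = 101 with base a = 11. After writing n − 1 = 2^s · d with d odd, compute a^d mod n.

n − 1 = 100 = 2^2 · 25, so s = 2 and d = 25.
Repeated squaring mod 101: 11^1 ≡ 11, 11^2 ≡ 20, 11^4 ≡ 97, 11^8 ≡ 16, 11^16 ≡ 54.
25 = 16 + 8 + 1, so 11^25 ≡ 54·16·11 ≡ 10 (mod 101).

10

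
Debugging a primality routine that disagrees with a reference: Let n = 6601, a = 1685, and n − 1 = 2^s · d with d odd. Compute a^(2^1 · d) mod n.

1

n − 1 = 6600 = 2^3 · 825, so s = 3 and d = 825.
x_0 = 1685^825 mod 6601 = 5452.
x_1 = 5452^2 mod 6601 = 1.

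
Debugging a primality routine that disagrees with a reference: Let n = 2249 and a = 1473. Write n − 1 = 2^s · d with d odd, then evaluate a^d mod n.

n − 1 = 2248 = 2^3 · 281, so s = 3 and d = 281.
1473^281 mod 2249 = 2025.

2025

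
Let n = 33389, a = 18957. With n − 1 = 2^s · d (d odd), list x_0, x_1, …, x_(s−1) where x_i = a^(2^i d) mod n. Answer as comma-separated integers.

25467, 20153

n − 1 = 33388 = 2^2 · 8347, so s = 2 and d = 8347.
x_0 = 18957^8347 mod 33389 = 25467.
x_1 = 25467^2 mod 33389 = 20153.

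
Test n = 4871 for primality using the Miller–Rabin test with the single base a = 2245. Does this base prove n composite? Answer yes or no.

no

n − 1 = 4870 = 2^1 · 2435, so s = 1 and d = 2435.
x_0 = 2245^2435 mod 4871 = 4870.
x_0 = 4870 ≡ −1, so 2245 is not a witness.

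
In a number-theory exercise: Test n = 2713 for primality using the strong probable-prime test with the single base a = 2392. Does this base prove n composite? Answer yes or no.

n − 1 = 2712 = 2^3 · 339, so s = 3 and d = 339.
x_0 = 2392^339 mod 2713 = 60.
x_0 is neither 1 nor 2712, so continue squaring.
x_1 = 60^2 mod 2713 = 887.
x_2 = 887^2 mod 2713 = 2712.
x_2 ≡ −1, so 2392 is not a witness.

no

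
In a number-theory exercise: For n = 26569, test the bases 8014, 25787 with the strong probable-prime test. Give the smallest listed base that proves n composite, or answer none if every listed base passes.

n − 1 = 26568 = 2^3 · 3321, so s = 3 and d = 3321.
Base 8014: x_0 = 8014^3321 mod 26569 = 26568. x_0 = 26568 ≡ −1, so 8014 is not a witness.
Base 25787: x_0 = 25787^3321 mod 26569 = 4891. x_0 is neither 1 nor 26568, so continue squaring. x_1 = 4891^2 mod 26569 = 9781. x_2 = 9781^2 mod 26569 = 19561. Reached i = s−1 = 2 without hitting −1: 25787 is a Miller–Rabin witness and 26569 is composite.
The smallest witness among the given bases is 25787.

25787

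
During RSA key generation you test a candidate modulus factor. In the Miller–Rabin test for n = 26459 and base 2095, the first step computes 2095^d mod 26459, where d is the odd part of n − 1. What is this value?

26458

n − 1 = 26458 = 2^1 · 13229, so s = 1 and d = 13229.
2095^13229 mod 26459 = 26458.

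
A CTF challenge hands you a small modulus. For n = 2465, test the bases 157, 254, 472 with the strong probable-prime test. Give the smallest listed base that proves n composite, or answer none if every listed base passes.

none

n − 1 = 2464 = 2^5 · 77, so s = 5 and d = 77.
Base 157: x_0 = 157^77 mod 2465 = 157. x_0 is neither 1 nor 2464, so continue squaring. x_1 = 157^2 mod 2465 = 2464. x_1 ≡ −1, so 157 is not a witness.
Base 254: x_0 = 254^77 mod 2465 = 2464. x_0 = 2464 ≡ −1, so 254 is not a witness.
Base 472: x_0 = 472^77 mod 2465 = 302. x_0 is neither 1 nor 2464, so continue squaring. x_1 = 302^2 mod 2465 = 2464. x_1 ≡ −1, so 472 is not a witness.
No listed base is a witness for 2465.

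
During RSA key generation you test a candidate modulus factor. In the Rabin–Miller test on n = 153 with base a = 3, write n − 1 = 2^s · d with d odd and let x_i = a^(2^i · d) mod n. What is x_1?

117

n − 1 = 152 = 2^3 · 19, so s = 3 and d = 19.
Repeated squaring mod 153: 3^1 ≡ 3, 3^2 ≡ 9, 3^4 ≡ 81, 3^8 ≡ 135, 3^16 ≡ 18.
19 = 16 + 2 + 1, so 3^19 ≡ 18·9·3 ≡ 27 (mod 153).
x_0 = 27.
x_1 = 27^2 mod 153 = 117.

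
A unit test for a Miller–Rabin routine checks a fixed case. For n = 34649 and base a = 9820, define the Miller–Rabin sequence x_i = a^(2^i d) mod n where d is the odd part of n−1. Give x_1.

n − 1 = 34648 = 2^3 · 4331, so s = 3 and d = 4331.
x_0 = 9820^4331 mod 34649 = 1.
x_1 = 1^2 mod 34649 = 1.

1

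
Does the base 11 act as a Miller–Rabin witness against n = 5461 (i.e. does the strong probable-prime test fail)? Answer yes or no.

yes

n − 1 = 5460 = 2^2 · 1365, so s = 2 and d = 1365.
x_0 = 11^1365 mod 5461 = 1162.
x_0 is neither 1 nor 5460, so continue squaring.
x_1 = 1162^2 mod 5461 = 1377.
Reached i = s−1 = 1 without hitting −1: 11 is a Miller–Rabin witness and 5461 is composite.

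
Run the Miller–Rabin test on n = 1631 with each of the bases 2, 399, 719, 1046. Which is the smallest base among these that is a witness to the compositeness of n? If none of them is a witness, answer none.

n − 1 = 1630 = 2^1 · 815, so s = 1 and d = 815.
Base 2: x_0 = 2^815 mod 1631 = 1173. x_0 ∉ {1, 1630} and s = 1, so 2 is a Miller–Rabin witness and 1631 is composite.
Base 399: x_0 = 399^815 mod 1631 = 1358. x_0 ∉ {1, 1630} and s = 1, so 399 is a Miller–Rabin witness and 1631 is composite.
Base 719: x_0 = 719^815 mod 1631 = 388. x_0 ∉ {1, 1630} and s = 1, so 719 is a Miller–Rabin witness and 1631 is composite.
Base 1046: x_0 = 1046^815 mod 1631 = 103. x_0 ∉ {1, 1630} and s = 1, so 1046 is a Miller–Rabin witness and 1631 is composite.
The smallest witness among the given bases is 2.

2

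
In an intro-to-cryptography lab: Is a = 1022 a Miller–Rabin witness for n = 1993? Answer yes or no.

no

n − 1 = 1992 = 2^3 · 249, so s = 3 and d = 249.
x_0 = 1022^249 mod 1993 = 1992.
x_0 = 1992 ≡ −1, so 1022 is not a witness.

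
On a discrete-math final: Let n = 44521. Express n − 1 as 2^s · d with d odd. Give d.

Halving: 44520 → 22260 → 11130 → 5565; 5565 is odd.
So 44520 = 2^3 · 5565.

5565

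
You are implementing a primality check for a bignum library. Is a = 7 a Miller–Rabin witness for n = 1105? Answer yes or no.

n − 1 = 1104 = 2^4 · 69, so s = 4 and d = 69.
x_0 = 7^69 mod 1105 = 827.
x_0 is neither 1 nor 1104, so continue squaring.
x_1 = 827^2 mod 1105 = 1039.
x_2 = 1039^2 mod 1105 = 1041.
x_3 = 1041^2 mod 1105 = 781.
Reached i = s−1 = 3 without hitting −1: 7 is a Miller–Rabin witness and 1105 is composite.

yes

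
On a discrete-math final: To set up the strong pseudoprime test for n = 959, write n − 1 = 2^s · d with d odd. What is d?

Halving: 958 → 479; 479 is odd.
So 958 = 2^1 · 479.

479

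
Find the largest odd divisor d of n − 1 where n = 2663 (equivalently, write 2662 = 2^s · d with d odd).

Halving: 2662 → 1331; 1331 is odd.
So 2662 = 2^1 · 1331.

1331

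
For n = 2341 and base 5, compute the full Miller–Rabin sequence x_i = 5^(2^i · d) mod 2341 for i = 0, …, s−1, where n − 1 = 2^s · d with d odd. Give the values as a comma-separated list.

n − 1 = 2340 = 2^2 · 585, so s = 2 and d = 585.
x_0 = 5^585 mod 2341 = 2340.
x_1 = 2340^2 mod 2341 = 1.

2340, 1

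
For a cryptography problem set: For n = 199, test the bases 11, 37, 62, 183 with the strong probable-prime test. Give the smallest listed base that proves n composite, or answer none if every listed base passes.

n − 1 = 198 = 2^1 · 99, so s = 1 and d = 99.
Base 11: x_0 = 11^99 mod 199 = 198. x_0 = 198 ≡ −1, so 11 is not a witness.
Base 37: x_0 = 37^99 mod 199 = 198. x_0 = 198 ≡ −1, so 37 is not a witness.
Base 62: x_0 = 62^99 mod 199 = 1. x_0 = 1, so 62 is not a witness.
Base 183: x_0 = 183^99 mod 199 = 198. x_0 = 198 ≡ −1, so 183 is not a witness.
No listed base is a witness for 199.

none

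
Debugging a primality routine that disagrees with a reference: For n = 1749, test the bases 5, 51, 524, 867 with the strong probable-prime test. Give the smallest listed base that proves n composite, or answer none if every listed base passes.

n − 1 = 1748 = 2^2 · 437, so s = 2 and d = 437.
Base 5: x_0 = 5^437 mod 1749 = 80. x_0 is neither 1 nor 1748, so continue squaring. x_1 = 80^2 mod 1749 = 1153. Reached i = s−1 = 1 without hitting −1: 5 is a Miller–Rabin witness and 1749 is composite.
Base 51: x_0 = 51^437 mod 1749 = 270. x_0 is neither 1 nor 1748, so continue squaring. x_1 = 270^2 mod 1749 = 1191. Reached i = s−1 = 1 without hitting −1: 51 is a Miller–Rabin witness and 1749 is composite.
Base 524: x_0 = 524^437 mod 1749 = 1106. x_0 is neither 1 nor 1748, so continue squaring. x_1 = 1106^2 mod 1749 = 685. Reached i = s−1 = 1 without hitting −1: 524 is a Miller–Rabin witness and 1749 is composite.
Base 867: x_0 = 867^437 mod 1749 = 444. x_0 is neither 1 nor 1748, so continue squaring. x_1 = 444^2 mod 1749 = 1248. Reached i = s−1 = 1 without hitting −1: 867 is a Miller–Rabin witness and 1749 is composite.
The smallest witness among the given bases is 5.

5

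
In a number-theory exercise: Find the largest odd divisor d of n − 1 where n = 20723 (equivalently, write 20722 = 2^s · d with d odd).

Halving: 20722 → 10361; 10361 is odd.
So 20722 = 2^1 · 10361.

10361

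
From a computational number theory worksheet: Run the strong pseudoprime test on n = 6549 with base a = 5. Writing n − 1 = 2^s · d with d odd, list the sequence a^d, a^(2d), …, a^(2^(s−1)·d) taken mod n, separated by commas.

n − 1 = 6548 = 2^2 · 1637, so s = 2 and d = 1637.
x_0 = 5^1637 mod 6549 = 6164.
x_1 = 6164^2 mod 6549 = 4147.

6164, 4147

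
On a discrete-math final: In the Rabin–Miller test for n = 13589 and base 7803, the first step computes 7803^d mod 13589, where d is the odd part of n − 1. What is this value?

n − 1 = 13588 = 2^2 · 3397, so s = 2 and d = 3397.
7803^3397 mod 13589 = 3398.

3398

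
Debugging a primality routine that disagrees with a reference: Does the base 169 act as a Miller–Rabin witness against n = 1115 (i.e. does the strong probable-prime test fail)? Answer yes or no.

yes

n − 1 = 1114 = 2^1 · 557, so s = 1 and d = 557.
x_0 = 169^557 mod 1115 = 909.
x_0 ∉ {1, 1114} and s = 1, so 169 is a Miller–Rabin witness and 1115 is composite.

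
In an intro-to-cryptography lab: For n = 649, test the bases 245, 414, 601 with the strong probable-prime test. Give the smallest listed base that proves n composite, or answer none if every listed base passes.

n − 1 = 648 = 2^3 · 81, so s = 3 and d = 81.
Base 245: x_0 = 245^81 mod 649 = 432. x_0 is neither 1 nor 648, so continue squaring. x_1 = 432^2 mod 649 = 361. x_2 = 361^2 mod 649 = 521. Reached i = s−1 = 2 without hitting −1: 245 is a Miller–Rabin witness and 649 is composite.
Base 414: x_0 = 414^81 mod 649 = 414. x_0 is neither 1 nor 648, so continue squaring. x_1 = 414^2 mod 649 = 60. x_2 = 60^2 mod 649 = 355. Reached i = s−1 = 2 without hitting −1: 414 is a Miller–Rabin witness and 649 is composite.
Base 601: x_0 = 601^81 mod 649 = 260. x_0 is neither 1 nor 648, so continue squaring. x_1 = 260^2 mod 649 = 104. x_2 = 104^2 mod 649 = 432. Reached i = s−1 = 2 without hitting −1: 601 is a Miller–Rabin witness and 649 is composite.
The smallest witness among the given bases is 245.

245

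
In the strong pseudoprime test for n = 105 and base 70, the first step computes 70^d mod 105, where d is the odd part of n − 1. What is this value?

n − 1 = 104 = 2^3 · 13, so s = 3 and d = 13.
Repeated squaring mod 105: 70^1 ≡ 70, 70^2 ≡ 70, 70^4 ≡ 70, 70^8 ≡ 70.
13 = 8 + 4 + 1, so 70^13 ≡ 70·70·70 ≡ 70 (mod 105).

70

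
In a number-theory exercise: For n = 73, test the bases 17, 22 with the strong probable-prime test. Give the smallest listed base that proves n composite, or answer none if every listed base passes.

n − 1 = 72 = 2^3 · 9, so s = 3 and d = 9.
Base 17: x_0 = 17^9 mod 73 = 63. x_0 is neither 1 nor 72, so continue squaring. x_1 = 63^2 mod 73 = 27. x_2 = 27^2 mod 73 = 72. x_2 ≡ −1, so 17 is not a witness.
Base 22: x_0 = 22^9 mod 73 = 22. x_0 is neither 1 nor 72, so continue squaring. x_1 = 22^2 mod 73 = 46. x_2 = 46^2 mod 73 = 72. x_2 ≡ −1, so 22 is not a witness.
No listed base is a witness for 73.

none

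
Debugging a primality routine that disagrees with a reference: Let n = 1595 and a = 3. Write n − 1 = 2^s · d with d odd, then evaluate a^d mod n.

1208

n − 1 = 1594 = 2^1 · 797, so s = 1 and d = 797.
3^797 mod 1595 = 1208.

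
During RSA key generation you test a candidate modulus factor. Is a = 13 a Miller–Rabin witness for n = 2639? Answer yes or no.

n − 1 = 2638 = 2^1 · 1319, so s = 1 and d = 1319.
Repeated squaring mod 2639: 13^1 ≡ 13, 13^2 ≡ 169, 13^4 ≡ 2171, 13^8 ≡ 2626, 13^16 ≡ 169, 13^32 ≡ 2171, 13^64 ≡ 2626, 13^128 ≡ 169, 13^256 ≡ 2171, 13^512 ≡ 2626, 13^1024 ≡ 169.
1319 = 1024 + 256 + 32 + 4 + 2 + 1, so 13^1319 ≡ 169·2171·2171·2171·169·13 ≡ 2197 (mod 2639).
x_0 = 13^1319 mod 2639 = 2197.
x_0 ∉ {1, 2638} and s = 1, so 13 is a Miller–Rabin witness and 2639 is composite.

yes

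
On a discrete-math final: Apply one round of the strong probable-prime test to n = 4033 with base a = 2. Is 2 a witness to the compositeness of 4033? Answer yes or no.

no

n − 1 = 4032 = 2^6 · 63, so s = 6 and d = 63.
x_0 = 2^63 mod 4033 = 3521.
x_0 is neither 1 nor 4032, so continue squaring.
x_1 = 3521^2 mod 4033 = 4032.
x_1 ≡ −1, so 2 is not a witness.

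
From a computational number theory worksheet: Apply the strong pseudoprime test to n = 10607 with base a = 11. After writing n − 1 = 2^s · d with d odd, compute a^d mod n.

n − 1 = 10606 = 2^1 · 5303, so s = 1 and d = 5303.
Repeated squaring mod 10607: 11^1 ≡ 11, 11^2 ≡ 121, 11^4 ≡ 4034, 11^8 ≡ 2018, 11^16 ≡ 9843, 11^32 ≡ 311, 11^64 ≡ 1258, 11^128 ≡ 2121, 11^256 ≡ 1273, 11^512 ≡ 8265, 11^1024 ≡ 1145, 11^2048 ≡ 6364, 11^4096 ≡ 2970.
5303 = 4096 + 1024 + 128 + 32 + 16 + 4 + 2 + 1, so 11^5303 ≡ 2970·1145·2121·311·9843·4034·121·11 ≡ 10606 (mod 10607).

10606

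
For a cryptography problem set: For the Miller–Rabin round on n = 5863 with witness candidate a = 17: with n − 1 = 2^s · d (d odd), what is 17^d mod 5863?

831

n − 1 = 5862 = 2^1 · 2931, so s = 1 and d = 2931.
Repeated squaring mod 5863: 17^1 ≡ 17, 17^2 ≡ 289, 17^4 ≡ 1439, 17^8 ≡ 1082, 17^16 ≡ 3987, 17^32 ≡ 1576, 17^64 ≡ 3727, 17^128 ≡ 1082, 17^256 ≡ 3987, 17^512 ≡ 1576, 17^1024 ≡ 3727, 17^2048 ≡ 1082.
2931 = 2048 + 512 + 256 + 64 + 32 + 16 + 2 + 1, so 17^2931 ≡ 1082·1576·3987·3727·1576·3987·289·17 ≡ 831 (mod 5863).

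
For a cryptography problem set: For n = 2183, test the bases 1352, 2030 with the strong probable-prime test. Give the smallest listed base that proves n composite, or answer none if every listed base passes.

1352

n − 1 = 2182 = 2^1 · 1091, so s = 1 and d = 1091.
Base 1352: x_0 = 1352^1091 mod 2183 = 2003. x_0 ∉ {1, 2182} and s = 1, so 1352 is a Miller–Rabin witness and 2183 is composite.
Base 2030: x_0 = 2030^1091 mod 2183 = 627. x_0 ∉ {1, 2182} and s = 1, so 2030 is a Miller–Rabin witness and 2183 is composite.
The smallest witness among the given bases is 1352.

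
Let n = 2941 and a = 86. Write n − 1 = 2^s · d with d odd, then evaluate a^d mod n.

n − 1 = 2940 = 2^2 · 735, so s = 2 and d = 735.
86^735 mod 2941 = 1735.

1735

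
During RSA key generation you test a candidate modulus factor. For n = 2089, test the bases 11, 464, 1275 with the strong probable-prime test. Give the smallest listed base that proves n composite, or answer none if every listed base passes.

none

n − 1 = 2088 = 2^3 · 261, so s = 3 and d = 261.
Base 11: x_0 = 11^261 mod 2089 = 84. x_0 is neither 1 nor 2088, so continue squaring. x_1 = 84^2 mod 2089 = 789. x_2 = 789^2 mod 2089 = 2088. x_2 ≡ −1, so 11 is not a witness.
Base 464: x_0 = 464^261 mod 2089 = 1. x_0 = 1, so 464 is not a witness.
Base 1275: x_0 = 1275^261 mod 2089 = 1. x_0 = 1, so 1275 is not a witness.
No listed base is a witness for 2089.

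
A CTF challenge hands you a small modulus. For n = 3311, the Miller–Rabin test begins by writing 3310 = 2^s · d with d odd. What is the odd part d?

1655

Halving: 3310 → 1655; 1655 is odd.
So 3310 = 2^1 · 1655.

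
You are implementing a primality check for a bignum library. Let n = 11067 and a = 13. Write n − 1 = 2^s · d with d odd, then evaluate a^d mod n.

n − 1 = 11066 = 2^1 · 5533, so s = 1 and d = 5533.
Repeated squaring mod 11067: 13^1 ≡ 13, 13^2 ≡ 169, 13^4 ≡ 6427, 13^8 ≡ 4285, 13^16 ≡ 1072, 13^32 ≡ 9283, 13^64 ≡ 6427, 13^128 ≡ 4285, 13^256 ≡ 1072, 13^512 ≡ 9283, 13^1024 ≡ 6427, 13^2048 ≡ 4285, 13^4096 ≡ 1072.
5533 = 4096 + 1024 + 256 + 128 + 16 + 8 + 4 + 1, so 13^5533 ≡ 1072·6427·1072·4285·1072·4285·6427·13 ≡ 9652 (mod 11067).

9652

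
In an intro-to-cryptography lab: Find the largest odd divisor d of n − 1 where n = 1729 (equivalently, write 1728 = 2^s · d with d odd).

Halving: 1728 → 864 → 432 → 216 → 108 → 54 → 27; 27 is odd.
So 1728 = 2^6 · 27.

27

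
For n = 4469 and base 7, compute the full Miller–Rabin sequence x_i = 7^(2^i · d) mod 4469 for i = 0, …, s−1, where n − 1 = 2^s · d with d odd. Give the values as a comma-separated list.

n − 1 = 4468 = 2^2 · 1117, so s = 2 and d = 1117.
x_0 = 7^1117 mod 4469 = 2512.
x_1 = 2512^2 mod 4469 = 4385.

2512, 4385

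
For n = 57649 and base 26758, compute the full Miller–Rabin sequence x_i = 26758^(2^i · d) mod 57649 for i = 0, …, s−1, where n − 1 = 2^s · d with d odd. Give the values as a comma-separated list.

n − 1 = 57648 = 2^4 · 3603, so s = 4 and d = 3603.
x_0 = 26758^3603 mod 57649 = 14989.
x_1 = 14989^2 mod 57649 = 11968.
x_2 = 11968^2 mod 57649 = 32908.
x_3 = 32908^2 mod 57649 = 57648.

14989, 11968, 32908, 57648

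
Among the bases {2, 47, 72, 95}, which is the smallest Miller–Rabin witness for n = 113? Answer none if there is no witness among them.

none

n − 1 = 112 = 2^4 · 7, so s = 4 and d = 7.
Base 2: x_0 = 2^7 mod 113 = 15. x_0 is neither 1 nor 112, so continue squaring. x_1 = 15^2 mod 113 = 112. x_1 ≡ −1, so 2 is not a witness.
Base 47: x_0 = 47^7 mod 113 = 65. x_0 is neither 1 nor 112, so continue squaring. x_1 = 65^2 mod 113 = 44. x_2 = 44^2 mod 113 = 15. x_3 = 15^2 mod 113 = 112. x_3 ≡ −1, so 47 is not a witness.
Base 72: x_0 = 72^7 mod 113 = 69. x_0 is neither 1 nor 112, so continue squaring. x_1 = 69^2 mod 113 = 15. x_2 = 15^2 mod 113 = 112. x_2 ≡ −1, so 72 is not a witness.
Base 95: x_0 = 95^7 mod 113 = 69. x_0 is neither 1 nor 112, so continue squaring. x_1 = 69^2 mod 113 = 15. x_2 = 15^2 mod 113 = 112. x_2 ≡ −1, so 95 is not a witness.
No listed base is a witness for 113.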